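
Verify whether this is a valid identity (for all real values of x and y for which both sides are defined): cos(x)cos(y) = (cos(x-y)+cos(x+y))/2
Claim: cos(x)cos(y) = (cos(x-y)+cos(x+y))/2.
Reasoning: cos(x-y) = cos(x)cos(y) + sin(x)sin(y) and cos(x+y) = cos(x)cos(y) - sin(x)sin(y). Adding, cos(x-y) + cos(x+y) = 2cos(x)cos(y); divide by 2.
So the two sides agree for all real values of x and y for which both sides are defined.

Conclusion: Yes, this is an identity.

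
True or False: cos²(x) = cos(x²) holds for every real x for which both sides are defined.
Claim: cos²(x) = cos(x²).
Test a specific point where both sides are defined: x = π/6.
LHS = cos²(x) ≈ 0.7500
RHS = cos(x²) ≈ 0.9627
Since 0.7500 ≠ 0.9627, the equation fails at this point, so it cannot hold for every real x for which both sides are defined.
cos²(x) means (cos x)², squaring the output; cos(x²) squares the input. These are different functions.

Conclusion: False.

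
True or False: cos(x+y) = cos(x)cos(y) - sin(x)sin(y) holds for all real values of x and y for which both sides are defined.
Claim: cos(x+y) = cos(x)cos(y) - sin(x)sin(y).
Reasoning: By Euler's formula e^(i(x+y)) = e^(ix)·e^(iy) = (cos x + i·sin x)(cos y + i·sin y). The real part of the left side is cos(x+y); the real part of the product is cos(x)cos(y) - sin(x)sin(y) (since i·i = -1).
So the two sides agree for all real values of x and y for which both sides are defined.

Conclusion: True.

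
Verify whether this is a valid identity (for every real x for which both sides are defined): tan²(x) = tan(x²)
Claim: tan²(x) = tan(x²).
Test a specific point where both sides are defined: x = π/6.
LHS = tan²(x) ≈ 0.3333
RHS = tan(x²) ≈ 0.2812
Since 0.3333 ≠ 0.2812, the equation fails at this point, so it cannot hold for every real x for which both sides are defined.
tan²(x) means (tan x)², squaring the output; tan(x²) squares the input. These are different functions.

Conclusion: No, this is NOT an identity.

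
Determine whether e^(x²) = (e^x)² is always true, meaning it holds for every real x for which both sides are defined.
No, this is NOT an identity.

Claim: e^(x²) = (e^x)².
Test a specific point where both sides are defined: x = -2.
LHS = e^(x²) ≈ 54.5982
RHS = (e^x)² ≈ 0.0183
Since 54.5982 ≠ 0.0183, the equation fails at this point, so it cannot hold for every real x for which both sides are defined.
(e^x)² = e^(2x), and 2x ≠ x² in general.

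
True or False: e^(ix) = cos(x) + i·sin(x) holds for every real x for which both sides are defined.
True.

Claim: e^(ix) = cos(x) + i·sin(x).
Reasoning: Euler's formula. Expand e^(ix) = Σ (ix)^k / k!. Since i² = -1, the even-k terms are Σ (-1)^m x^(2m)/(2m)! = cos(x) and the odd-k terms are i · Σ (-1)^m x^(2m+1)/(2m+1)! = i·sin(x).
So the two sides agree for every real x for which both sides are defined.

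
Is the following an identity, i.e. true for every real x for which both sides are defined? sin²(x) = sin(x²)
No, this is NOT an identity.

Claim: sin²(x) = sin(x²).
Test a specific point where both sides are defined: x = -π/4.
LHS = sin²(x) ≈ 0.5000
RHS = sin(x²) ≈ 0.5785
Since 0.5000 ≠ 0.5785, the equation fails at this point, so it cannot hold for every real x for which both sides are defined.
sin²(x) means (sin x)², squaring the output; sin(x²) squares the input. These are different functions.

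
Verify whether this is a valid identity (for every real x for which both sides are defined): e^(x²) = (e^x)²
No, this is NOT an identity.

Claim: e^(x²) = (e^x)².
Test a specific point where both sides are defined: x = 3/2.
LHS = e^(x²) ≈ 9.4877
RHS = (e^x)² ≈ 20.0855
Since 9.4877 ≠ 20.0855, the equation fails at this point, so it cannot hold for every real x for which both sides are defined.
(e^x)² = e^(2x), and 2x ≠ x² in general.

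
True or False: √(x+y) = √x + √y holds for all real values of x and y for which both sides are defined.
False.

Claim: √(x+y) = √x + √y.
Test a specific point where both sides are defined: x = 1/2, y = 3/2.
LHS = √(x+y) ≈ 1.4142
RHS = √x + √y ≈ 1.9319
Since 1.4142 ≠ 1.9319, the equation fails at this point, so it cannot hold for all real values of x and y for which both sides are defined.
Squaring the right side gives x + 2√(xy) + y, not x + y.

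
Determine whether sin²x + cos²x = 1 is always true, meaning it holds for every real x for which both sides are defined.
Yes, this is an identity.

Claim: sin²x + cos²x = 1.
Reasoning: The point (cos x, sin x) lies on the unit circle X² + Y² = 1, so cos²x + sin²x = 1 for every real x.
So the two sides agree for every real x for which both sides are defined.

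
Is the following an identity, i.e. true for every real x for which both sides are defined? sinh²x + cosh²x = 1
No, this is NOT an identity.

Claim: sinh²x + cosh²x = 1.
Test a specific point where both sides are defined: x = 2.
LHS = sinh²x + cosh²x ≈ 27.3082
RHS = 1 ≈ 1.0000
Since 27.3082 ≠ 1.0000, the equation fails at this point, so it cannot hold for every real x for which both sides are defined.
The correct hyperbolic identity is cosh²x - sinh²x = 1 (a difference); the sum sinh²x + cosh²x equals cosh(2x).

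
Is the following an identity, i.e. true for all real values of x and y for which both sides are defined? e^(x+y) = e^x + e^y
Claim: e^(x+y) = e^x + e^y.
Test a specific point where both sides are defined: x = 1/2, y = 1.
LHS = e^(x+y) ≈ 4.4817
RHS = e^x + e^y ≈ 4.3670
Since 4.4817 ≠ 4.3670, the equation fails at this point, so it cannot hold for all real values of x and y for which both sides are defined.
The correct rule is e^(x+y) = e^x · e^y (a product, not a sum).

Conclusion: No, this is NOT an identity.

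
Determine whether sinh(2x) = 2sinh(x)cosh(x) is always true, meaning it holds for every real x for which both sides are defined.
Claim: sinh(2x) = 2sinh(x)cosh(x).
Reasoning: 2sinh(x)cosh(x) = 2 · (e^x - e^-x)/2 · (e^x + e^-x)/2 = (e^(2x) - e^(-2x))/2 = sinh(2x).
So the two sides agree for every real x for which both sides are defined.

Conclusion: Yes, this is an identity.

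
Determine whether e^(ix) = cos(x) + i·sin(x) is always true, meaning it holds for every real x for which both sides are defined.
Yes, this is an identity.

Claim: e^(ix) = cos(x) + i·sin(x).
Reasoning: Euler's formula. Expand e^(ix) = Σ (ix)^k / k!. Since i² = -1, the even-k terms are Σ (-1)^m x^(2m)/(2m)! = cos(x) and the odd-k terms are i · Σ (-1)^m x^(2m+1)/(2m+1)! = i·sin(x).
So the two sides agree for every real x for which both sides are defined.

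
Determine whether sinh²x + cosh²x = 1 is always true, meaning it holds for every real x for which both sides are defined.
No, this is NOT an identity.

Claim: sinh²x + cosh²x = 1.
Test a specific point where both sides are defined: x = 1.
LHS = sinh²x + cosh²x ≈ 3.7622
RHS = 1 ≈ 1.0000
Since 3.7622 ≠ 1.0000, the equation fails at this point, so it cannot hold for every real x for which both sides are defined.
The correct hyperbolic identity is cosh²x - sinh²x = 1 (a difference); the sum sinh²x + cosh²x equals cosh(2x).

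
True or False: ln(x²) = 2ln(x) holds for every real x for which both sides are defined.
Claim: ln(x²) = 2ln(x).
Reasoning: The right side requires x > 0. For x > 0, x² = (e^(ln x))² = e^(2ln x), so ln(x²) = 2ln(x). (For x < 0 the right side is undefined, so those values are outside the claim.)
So the two sides agree for every real x for which both sides are defined.

Conclusion: True.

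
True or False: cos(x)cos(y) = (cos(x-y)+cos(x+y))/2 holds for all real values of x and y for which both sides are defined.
True.

Claim: cos(x)cos(y) = (cos(x-y)+cos(x+y))/2.
Reasoning: cos(x-y) = cos(x)cos(y) + sin(x)sin(y) and cos(x+y) = cos(x)cos(y) - sin(x)sin(y). Adding, cos(x-y) + cos(x+y) = 2cos(x)cos(y); divide by 2.
So the two sides agree for all real values of x and y for which both sides are defined.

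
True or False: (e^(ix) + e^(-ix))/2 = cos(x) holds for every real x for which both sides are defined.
True.

Claim: (e^(ix) + e^(-ix))/2 = cos(x).
Reasoning: By Euler's formula e^(ix) = cos(x) + i·sin(x) and e^(-ix) = cos(x) - i·sin(x). Adding cancels the sine terms: e^(ix) + e^(-ix) = 2cos(x); divide by 2.
So the two sides agree for every real x for which both sides are defined.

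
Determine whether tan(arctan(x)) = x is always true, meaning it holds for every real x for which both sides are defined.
Claim: tan(arctan(x)) = x.
Reasoning: For every real x, arctan(x) is by definition the angle in (-π/2, π/2) whose tangent equals x. Taking the tangent of that angle returns x.
So the two sides agree for every real x for which both sides are defined.

Conclusion: Yes, this is an identity.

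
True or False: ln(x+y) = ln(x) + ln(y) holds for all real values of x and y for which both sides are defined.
Claim: ln(x+y) = ln(x) + ln(y).
Test a specific point where both sides are defined: x = 3/2, y = 5.
LHS = ln(x+y) ≈ 1.8718
RHS = ln(x) + ln(y) ≈ 2.0149
Since 1.8718 ≠ 2.0149, the equation fails at this point, so it cannot hold for all real values of x and y for which both sides are defined.
ln(x) + ln(y) = ln(xy), not ln(x+y).

Conclusion: False.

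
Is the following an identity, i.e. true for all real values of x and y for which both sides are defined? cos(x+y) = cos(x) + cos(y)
Claim: cos(x+y) = cos(x) + cos(y).
Test a specific point where both sides are defined: x = π, y = 3π/4.
LHS = cos(x+y) ≈ 0.7071
RHS = cos(x) + cos(y) ≈ -1.7071
Since 0.7071 ≠ -1.7071, the equation fails at this point, so it cannot hold for all real values of x and y for which both sides are defined.
The correct expansion is cos(x+y) = cos(x)cos(y) - sin(x)sin(y); cosine is not additive.

Conclusion: No, this is NOT an identity.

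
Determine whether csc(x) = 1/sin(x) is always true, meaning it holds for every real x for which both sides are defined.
Yes, this is an identity.

Claim: csc(x) = 1/sin(x).
Reasoning: csc(x) is by definition the reciprocal of sin(x), wherever sin(x) ≠ 0.
So the two sides agree for every real x for which both sides are defined.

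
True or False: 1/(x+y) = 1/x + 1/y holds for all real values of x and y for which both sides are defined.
Claim: 1/(x+y) = 1/x + 1/y.
Test a specific point where both sides are defined: x = 3, y = 1.
LHS = 1/(x+y) ≈ 0.2500
RHS = 1/x + 1/y ≈ 1.3333
Since 0.2500 ≠ 1.3333, the equation fails at this point, so it cannot hold for all real values of x and y for which both sides are defined.
1/x + 1/y = (x+y)/(xy), which is not 1/(x+y).

Conclusion: False.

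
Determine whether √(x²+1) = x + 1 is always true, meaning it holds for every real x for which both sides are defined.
No, this is NOT an identity.

Claim: √(x²+1) = x + 1.
Test a specific point where both sides are defined: x = 3.
LHS = √(x²+1) ≈ 3.1623
RHS = x + 1 ≈ 4.0000
Since 3.1623 ≠ 4.0000, the equation fails at this point, so it cannot hold for every real x for which both sides are defined.
(x+1)² = x² + 2x + 1 ≠ x² + 1 unless x = 0.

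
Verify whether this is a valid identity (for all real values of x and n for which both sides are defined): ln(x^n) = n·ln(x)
Yes, this is an identity.

Claim: ln(x^n) = n·ln(x).
Reasoning: The right side requires x > 0. For x > 0, x^n = (e^(ln x))^n = e^(n·ln x), so taking ln of both sides gives ln(x^n) = n·ln(x).
So the two sides agree for all real values of x and n for which both sides are defined.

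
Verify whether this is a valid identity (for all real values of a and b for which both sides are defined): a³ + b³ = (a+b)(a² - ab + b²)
Claim: a³ + b³ = (a+b)(a² - ab + b²).
Reasoning: Expand the right side: (a+b)(a² - ab + b²) = a³ - a²b + ab² + a²b - ab² + b³ = a³ + b³ (the middle terms cancel in pairs).
So the two sides agree for all real values of a and b for which both sides are defined.

Conclusion: Yes, this is an identity.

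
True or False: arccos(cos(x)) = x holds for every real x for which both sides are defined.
Claim: arccos(cos(x)) = x.
Test a specific point where both sides are defined: x = -π/4.
LHS = arccos(cos(x)) ≈ 0.7854
RHS = x ≈ -0.7854
Since 0.7854 ≠ -0.7854, the equation fails at this point, so it cannot hold for every real x for which both sides are defined.
arccos only returns values in [0, π], so arccos(cos(x)) = x holds only for x in that interval, not for all real x.

Conclusion: False.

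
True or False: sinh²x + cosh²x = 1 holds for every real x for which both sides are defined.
Claim: sinh²x + cosh²x = 1.
Test a specific point where both sides are defined: x = 1.
LHS = sinh²x + cosh²x ≈ 3.7622
RHS = 1 ≈ 1.0000
Since 3.7622 ≠ 1.0000, the equation fails at this point, so it cannot hold for every real x for which both sides are defined.
The correct hyperbolic identity is cosh²x - sinh²x = 1 (a difference); the sum sinh²x + cosh²x equals cosh(2x).

Conclusion: False.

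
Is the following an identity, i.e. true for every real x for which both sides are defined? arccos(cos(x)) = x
No, this is NOT an identity.

Claim: arccos(cos(x)) = x.
Test a specific point where both sides are defined: x = -π/6.
LHS = arccos(cos(x)) ≈ 0.5236
RHS = x ≈ -0.5236
Since 0.5236 ≠ -0.5236, the equation fails at this point, so it cannot hold for every real x for which both sides are defined.
arccos only returns values in [0, π], so arccos(cos(x)) = x holds only for x in that interval, not for all real x.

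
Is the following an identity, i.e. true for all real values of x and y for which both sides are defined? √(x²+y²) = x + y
Claim: √(x²+y²) = x + y.
Test a specific point where both sides are defined: x = 5, y = 3.
LHS = √(x²+y²) ≈ 5.8310
RHS = x + y ≈ 8.0000
Since 5.8310 ≠ 8.0000, the equation fails at this point, so it cannot hold for all real values of x and y for which both sides are defined.
(x+y)² = x² + 2xy + y², not x² + y², so the square root does not split this way.

Conclusion: No, this is NOT an identity.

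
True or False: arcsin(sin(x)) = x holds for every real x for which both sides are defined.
Claim: arcsin(sin(x)) = x.
Test a specific point where both sides are defined: x = 3π/4.
LHS = arcsin(sin(x)) ≈ 0.7854
RHS = x ≈ 2.3562
Since 0.7854 ≠ 2.3562, the equation fails at this point, so it cannot hold for every real x for which both sides are defined.
arcsin only returns values in [-π/2, π/2], so arcsin(sin(x)) = x holds only for x in that interval, not for all real x.

Conclusion: False.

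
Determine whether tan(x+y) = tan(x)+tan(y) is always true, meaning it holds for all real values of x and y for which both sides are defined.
No, this is NOT an identity.

Claim: tan(x+y) = tan(x)+tan(y).
Test a specific point where both sides are defined: x = π/6, y = 3π/4.
LHS = tan(x+y) ≈ -0.2679
RHS = tan(x)+tan(y) ≈ -0.4226
Since -0.2679 ≠ -0.4226, the equation fails at this point, so it cannot hold for all real values of x and y for which both sides are defined.
The correct formula is tan(x+y) = (tan(x) + tan(y))/(1 - tan(x)tan(y)).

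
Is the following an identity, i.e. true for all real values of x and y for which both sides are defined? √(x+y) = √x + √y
No, this is NOT an identity.

Claim: √(x+y) = √x + √y.
Test a specific point where both sides are defined: x = 1, y = 1/2.
LHS = √(x+y) ≈ 1.2247
RHS = √x + √y ≈ 1.7071
Since 1.2247 ≠ 1.7071, the equation fails at this point, so it cannot hold for all real values of x and y for which both sides are defined.
Squaring the right side gives x + 2√(xy) + y, not x + y.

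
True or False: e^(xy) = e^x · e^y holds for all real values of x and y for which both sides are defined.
Claim: e^(xy) = e^x · e^y.
Test a specific point where both sides are defined: x = 3, y = -1.
LHS = e^(xy) ≈ 0.0498
RHS = e^x · e^y ≈ 7.3891
Since 0.0498 ≠ 7.3891, the equation fails at this point, so it cannot hold for all real values of x and y for which both sides are defined.
e^x · e^y = e^(x+y), not e^(xy).

Conclusion: False.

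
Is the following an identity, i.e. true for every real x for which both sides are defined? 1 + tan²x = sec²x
Claim: 1 + tan²x = sec²x.
Reasoning: Start from sin²x + cos²x = 1 and divide every term by cos²x (allowed wherever tan x and sec x are defined): tan²x + 1 = 1/cos²x = sec²x.
So the two sides agree for every real x for which both sides are defined.

Conclusion: Yes, this is an identity.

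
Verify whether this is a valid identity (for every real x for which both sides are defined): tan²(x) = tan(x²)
No, this is NOT an identity.

Claim: tan²(x) = tan(x²).
Test a specific point where both sides are defined: x = -π/6.
LHS = tan²(x) ≈ 0.3333
RHS = tan(x²) ≈ 0.2812
Since 0.3333 ≠ 0.2812, the equation fails at this point, so it cannot hold for every real x for which both sides are defined.
tan²(x) means (tan x)², squaring the output; tan(x²) squares the input. These are different functions.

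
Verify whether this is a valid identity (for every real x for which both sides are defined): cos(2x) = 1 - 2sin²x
Claim: cos(2x) = 1 - 2sin²x.
Reasoning: cos(2x) = cos²x - sin²x. Replace cos²x by 1 - sin²x: (1 - sin²x) - sin²x = 1 - 2sin²x.
So the two sides agree for every real x for which both sides are defined.

Conclusion: Yes, this is an identity.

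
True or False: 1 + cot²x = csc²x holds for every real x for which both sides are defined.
True.

Claim: 1 + cot²x = csc²x.
Reasoning: Start from sin²x + cos²x = 1 and divide every term by sin²x (allowed wherever cot x and csc x are defined): 1 + cot²x = 1/sin²x = csc²x.
So the two sides agree for every real x for which both sides are defined.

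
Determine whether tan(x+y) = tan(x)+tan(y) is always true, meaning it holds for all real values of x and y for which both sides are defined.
No, this is NOT an identity.

Claim: tan(x+y) = tan(x)+tan(y).
Test a specific point where both sides are defined: x = -π/6, y = -π/6.
LHS = tan(x+y) ≈ -1.7321
RHS = tan(x)+tan(y) ≈ -1.1547
Since -1.7321 ≠ -1.1547, the equation fails at this point, so it cannot hold for all real values of x and y for which both sides are defined.
The correct formula is tan(x+y) = (tan(x) + tan(y))/(1 - tan(x)tan(y)).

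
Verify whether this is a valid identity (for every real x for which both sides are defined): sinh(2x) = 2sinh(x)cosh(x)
Claim: sinh(2x) = 2sinh(x)cosh(x).
Reasoning: 2sinh(x)cosh(x) = 2 · (e^x - e^-x)/2 · (e^x + e^-x)/2 = (e^(2x) - e^(-2x))/2 = sinh(2x).
So the two sides agree for every real x for which both sides are defined.

Conclusion: Yes, this is an identity.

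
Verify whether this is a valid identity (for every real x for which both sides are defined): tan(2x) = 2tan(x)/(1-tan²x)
Claim: tan(2x) = 2tan(x)/(1-tan²x).
Reasoning: tan(2x) = sin(2x)/cos(2x) = 2sin(x)cos(x) / (cos²x - sin²x). Divide numerator and denominator by cos²x: 2tan(x) / (1 - tan²x).
So the two sides agree for every real x for which both sides are defined.

Conclusion: Yes, this is an identity.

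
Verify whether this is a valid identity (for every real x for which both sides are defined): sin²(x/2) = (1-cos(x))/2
Yes, this is an identity.

Claim: sin²(x/2) = (1-cos(x))/2.
Reasoning: Use cos(2θ) = 1 - 2sin²θ with θ = x/2: cos(x) = 1 - 2sin²(x/2). Solving for sin²(x/2) gives (1 - cos(x))/2.
So the two sides agree for every real x for which both sides are defined.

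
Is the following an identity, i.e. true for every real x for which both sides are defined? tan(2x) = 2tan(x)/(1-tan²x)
Yes, this is an identity.

Claim: tan(2x) = 2tan(x)/(1-tan²x).
Reasoning: tan(2x) = sin(2x)/cos(2x) = 2sin(x)cos(x) / (cos²x - sin²x). Divide numerator and denominator by cos²x: 2tan(x) / (1 - tan²x).
So the two sides agree for every real x for which both sides are defined.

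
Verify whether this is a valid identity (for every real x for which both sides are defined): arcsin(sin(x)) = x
Claim: arcsin(sin(x)) = x.
Test a specific point where both sides are defined: x = 3π/4.
LHS = arcsin(sin(x)) ≈ 0.7854
RHS = x ≈ 2.3562
Since 0.7854 ≠ 2.3562, the equation fails at this point, so it cannot hold for every real x for which both sides are defined.
arcsin only returns values in [-π/2, π/2], so arcsin(sin(x)) = x holds only for x in that interval, not for all real x.

Conclusion: No, this is NOT an identity.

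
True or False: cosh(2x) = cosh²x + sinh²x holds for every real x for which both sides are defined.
True.

Claim: cosh(2x) = cosh²x + sinh²x.
Reasoning: cosh²x = (e^(2x) + 2 + e^(-2x))/4 and sinh²x = (e^(2x) - 2 + e^(-2x))/4. Adding gives (2e^(2x) + 2e^(-2x))/4 = (e^(2x) + e^(-2x))/2 = cosh(2x).
So the two sides agree for every real x for which both sides are defined.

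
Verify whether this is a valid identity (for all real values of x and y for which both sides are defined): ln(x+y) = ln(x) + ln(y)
No, this is NOT an identity.

Claim: ln(x+y) = ln(x) + ln(y).
Test a specific point where both sides are defined: x = 4, y = 2.
LHS = ln(x+y) ≈ 1.7918
RHS = ln(x) + ln(y) ≈ 2.0794
Since 1.7918 ≠ 2.0794, the equation fails at this point, so it cannot hold for all real values of x and y for which both sides are defined.
ln(x) + ln(y) = ln(xy), not ln(x+y).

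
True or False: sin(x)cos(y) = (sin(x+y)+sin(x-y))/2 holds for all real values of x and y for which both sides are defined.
Claim: sin(x)cos(y) = (sin(x+y)+sin(x-y))/2.
Reasoning: sin(x+y) = sin(x)cos(y) + cos(x)sin(y) and sin(x-y) = sin(x)cos(y) - cos(x)sin(y). Adding, sin(x+y) + sin(x-y) = 2sin(x)cos(y); divide by 2.
So the two sides agree for all real values of x and y for which both sides are defined.

Conclusion: True.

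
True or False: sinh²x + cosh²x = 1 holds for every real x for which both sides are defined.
Claim: sinh²x + cosh²x = 1.
Test a specific point where both sides are defined: x = -3.
LHS = sinh²x + cosh²x ≈ 201.7156
RHS = 1 ≈ 1.0000
Since 201.7156 ≠ 1.0000, the equation fails at this point, so it cannot hold for every real x for which both sides are defined.
The correct hyperbolic identity is cosh²x - sinh²x = 1 (a difference); the sum sinh²x + cosh²x equals cosh(2x).

Conclusion: False.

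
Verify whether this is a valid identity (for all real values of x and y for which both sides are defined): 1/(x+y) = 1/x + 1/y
No, this is NOT an identity.

Claim: 1/(x+y) = 1/x + 1/y.
Test a specific point where both sides are defined: x = -1, y = -2.
LHS = 1/(x+y) ≈ -0.3333
RHS = 1/x + 1/y ≈ -1.5000
Since -0.3333 ≠ -1.5000, the equation fails at this point, so it cannot hold for all real values of x and y for which both sides are defined.
1/x + 1/y = (x+y)/(xy), which is not 1/(x+y).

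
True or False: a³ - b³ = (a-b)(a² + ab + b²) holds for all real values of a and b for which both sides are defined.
True.

Claim: a³ - b³ = (a-b)(a² + ab + b²).
Reasoning: Expand the right side: (a-b)(a² + ab + b²) = a³ + a²b + ab² - a²b - ab² - b³ = a³ - b³ (the middle terms cancel in pairs).
So the two sides agree for all real values of a and b for which both sides are defined.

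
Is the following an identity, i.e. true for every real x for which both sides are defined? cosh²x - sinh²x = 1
Claim: cosh²x - sinh²x = 1.
Reasoning: With cosh(x) = (e^x + e^-x)/2 and sinh(x) = (e^x - e^-x)/2: cosh²x = (e^(2x) + 2 + e^(-2x))/4 and sinh²x = (e^(2x) - 2 + e^(-2x))/4. Subtracting leaves 4/4 = 1.
So the two sides agree for every real x for which both sides are defined.

Conclusion: Yes, this is an identity.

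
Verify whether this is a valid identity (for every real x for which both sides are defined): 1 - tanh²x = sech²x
Claim: 1 - tanh²x = sech²x.
Reasoning: Divide cosh²x - sinh²x = 1 through by cosh²x (never zero): 1 - tanh²x = 1/cosh²x = sech²x.
So the two sides agree for every real x for which both sides are defined.

Conclusion: Yes, this is an identity.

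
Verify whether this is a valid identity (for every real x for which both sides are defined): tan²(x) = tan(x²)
No, this is NOT an identity.

Claim: tan²(x) = tan(x²).
Test a specific point where both sides are defined: x = -π/3.
LHS = tan²(x) ≈ 3.0000
RHS = tan(x²) ≈ 1.9485
Since 3.0000 ≠ 1.9485, the equation fails at this point, so it cannot hold for every real x for which both sides are defined.
tan²(x) means (tan x)², squaring the output; tan(x²) squares the input. These are different functions.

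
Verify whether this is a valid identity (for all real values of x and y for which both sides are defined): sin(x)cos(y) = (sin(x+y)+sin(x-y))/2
Yes, this is an identity.

Claim: sin(x)cos(y) = (sin(x+y)+sin(x-y))/2.
Reasoning: sin(x+y) = sin(x)cos(y) + cos(x)sin(y) and sin(x-y) = sin(x)cos(y) - cos(x)sin(y). Adding, sin(x+y) + sin(x-y) = 2sin(x)cos(y); divide by 2.
So the two sides agree for all real values of x and y for which both sides are defined.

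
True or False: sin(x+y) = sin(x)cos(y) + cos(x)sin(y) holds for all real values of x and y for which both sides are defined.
Claim: sin(x+y) = sin(x)cos(y) + cos(x)sin(y).
Reasoning: By Euler's formula e^(i(x+y)) = e^(ix)·e^(iy) = (cos x + i·sin x)(cos y + i·sin y). The imaginary part of the left side is sin(x+y); the imaginary part of the product is sin(x)cos(y) + cos(x)sin(y).
So the two sides agree for all real values of x and y for which both sides are defined.

Conclusion: True.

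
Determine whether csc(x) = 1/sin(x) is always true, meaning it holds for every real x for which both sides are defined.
Claim: csc(x) = 1/sin(x).
Reasoning: csc(x) is by definition the reciprocal of sin(x), wherever sin(x) ≠ 0.
So the two sides agree for every real x for which both sides are defined.

Conclusion: Yes, this is an identity.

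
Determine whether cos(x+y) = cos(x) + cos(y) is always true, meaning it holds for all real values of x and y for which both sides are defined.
Claim: cos(x+y) = cos(x) + cos(y).
Test a specific point where both sides are defined: x = π, y = π/6.
LHS = cos(x+y) ≈ -0.8660
RHS = cos(x) + cos(y) ≈ -0.1340
Since -0.8660 ≠ -0.1340, the equation fails at this point, so it cannot hold for all real values of x and y for which both sides are defined.
The correct expansion is cos(x+y) = cos(x)cos(y) - sin(x)sin(y); cosine is not additive.

Conclusion: No, this is NOT an identity.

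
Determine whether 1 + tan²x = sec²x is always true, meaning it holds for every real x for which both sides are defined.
Claim: 1 + tan²x = sec²x.
Reasoning: Start from sin²x + cos²x = 1 and divide every term by cos²x (allowed wherever tan x and sec x are defined): tan²x + 1 = 1/cos²x = sec²x.
So the two sides agree for every real x for which both sides are defined.

Conclusion: Yes, this is an identity.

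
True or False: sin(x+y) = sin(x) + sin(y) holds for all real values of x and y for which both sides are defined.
False.

Claim: sin(x+y) = sin(x) + sin(y).
Test a specific point where both sides are defined: x = π/6, y = -π/3.
LHS = sin(x+y) ≈ -0.5000
RHS = sin(x) + sin(y) ≈ -0.3660
Since -0.5000 ≠ -0.3660, the equation fails at this point, so it cannot hold for all real values of x and y for which both sides are defined.
The correct expansion is sin(x+y) = sin(x)cos(y) + cos(x)sin(y); sine is not additive.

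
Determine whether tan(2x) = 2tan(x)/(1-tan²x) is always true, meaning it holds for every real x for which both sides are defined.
Claim: tan(2x) = 2tan(x)/(1-tan²x).
Reasoning: tan(2x) = sin(2x)/cos(2x) = 2sin(x)cos(x) / (cos²x - sin²x). Divide numerator and denominator by cos²x: 2tan(x) / (1 - tan²x).
So the two sides agree for every real x for which both sides are defined.

Conclusion: Yes, this is an identity.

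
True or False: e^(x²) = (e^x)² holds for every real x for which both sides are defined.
Claim: e^(x²) = (e^x)².
Test a specific point where both sides are defined: x = 1/2.
LHS = e^(x²) ≈ 1.2840
RHS = (e^x)² ≈ 2.7183
Since 1.2840 ≠ 2.7183, the equation fails at this point, so it cannot hold for every real x for which both sides are defined.
(e^x)² = e^(2x), and 2x ≠ x² in general.

Conclusion: False.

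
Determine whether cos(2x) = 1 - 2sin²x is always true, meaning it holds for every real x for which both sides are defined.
Yes, this is an identity.

Claim: cos(2x) = 1 - 2sin²x.
Reasoning: cos(2x) = cos²x - sin²x. Replace cos²x by 1 - sin²x: (1 - sin²x) - sin²x = 1 - 2sin²x.
So the two sides agree for every real x for which both sides are defined.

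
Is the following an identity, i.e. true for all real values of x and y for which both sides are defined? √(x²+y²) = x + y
No, this is NOT an identity.

Claim: √(x²+y²) = x + y.
Test a specific point where both sides are defined: x = -2, y = 3.
LHS = √(x²+y²) ≈ 3.6056
RHS = x + y ≈ 1.0000
Since 3.6056 ≠ 1.0000, the equation fails at this point, so it cannot hold for all real values of x and y for which both sides are defined.
(x+y)² = x² + 2xy + y², not x² + y², so the square root does not split this way.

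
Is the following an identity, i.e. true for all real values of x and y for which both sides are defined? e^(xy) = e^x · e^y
No, this is NOT an identity.

Claim: e^(xy) = e^x · e^y.
Test a specific point where both sides are defined: x = 5, y = -3.
LHS = e^(xy) ≈ 0.0000
RHS = e^x · e^y ≈ 7.3891
Since 0.0000 ≠ 7.3891, the equation fails at this point, so it cannot hold for all real values of x and y for which both sides are defined.
e^x · e^y = e^(x+y), not e^(xy).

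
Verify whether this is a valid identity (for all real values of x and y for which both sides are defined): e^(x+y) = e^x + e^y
Claim: e^(x+y) = e^x + e^y.
Test a specific point where both sides are defined: x = 4, y = 1/2.
LHS = e^(x+y) ≈ 90.0171
RHS = e^x + e^y ≈ 56.2469
Since 90.0171 ≠ 56.2469, the equation fails at this point, so it cannot hold for all real values of x and y for which both sides are defined.
The correct rule is e^(x+y) = e^x · e^y (a product, not a sum).

Conclusion: No, this is NOT an identity.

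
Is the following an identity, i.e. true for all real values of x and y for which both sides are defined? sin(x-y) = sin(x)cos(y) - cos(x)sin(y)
Yes, this is an identity.

Claim: sin(x-y) = sin(x)cos(y) - cos(x)sin(y).
Reasoning: Replace y by -y in sin(x+y) = sin(x)cos(y) + cos(x)sin(y) and use cos(-y) = cos(y), sin(-y) = -sin(y): sin(x-y) = sin(x)cos(y) - cos(x)sin(y).
So the two sides agree for all real values of x and y for which both sides are defined.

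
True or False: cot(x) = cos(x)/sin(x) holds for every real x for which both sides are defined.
Claim: cot(x) = cos(x)/sin(x).
Reasoning: cot(x) is defined as 1/tan(x) = 1/(sin(x)/cos(x)) = cos(x)/sin(x), wherever sin(x) ≠ 0.
So the two sides agree for every real x for which both sides are defined.

Conclusion: True.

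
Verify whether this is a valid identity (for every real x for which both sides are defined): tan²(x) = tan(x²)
No, this is NOT an identity.

Claim: tan²(x) = tan(x²).
Test a specific point where both sides are defined: x = 3π/4.
LHS = tan²(x) ≈ 1.0000
RHS = tan(x²) ≈ -0.8977
Since 1.0000 ≠ -0.8977, the equation fails at this point, so it cannot hold for every real x for which both sides are defined.
tan²(x) means (tan x)², squaring the output; tan(x²) squares the input. These are different functions.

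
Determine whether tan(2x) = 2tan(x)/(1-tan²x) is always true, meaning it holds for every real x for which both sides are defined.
Yes, this is an identity.

Claim: tan(2x) = 2tan(x)/(1-tan²x).
Reasoning: tan(2x) = sin(2x)/cos(2x) = 2sin(x)cos(x) / (cos²x - sin²x). Divide numerator and denominator by cos²x: 2tan(x) / (1 - tan²x).
So the two sides agree for every real x for which both sides are defined.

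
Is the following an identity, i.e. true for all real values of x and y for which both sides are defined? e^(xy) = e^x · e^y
Claim: e^(xy) = e^x · e^y.
Test a specific point where both sides are defined: x = -3, y = -3.
LHS = e^(xy) ≈ 8103.0839
RHS = e^x · e^y ≈ 0.0025
Since 8103.0839 ≠ 0.0025, the equation fails at this point, so it cannot hold for all real values of x and y for which both sides are defined.
e^x · e^y = e^(x+y), not e^(xy).

Conclusion: No, this is NOT an identity.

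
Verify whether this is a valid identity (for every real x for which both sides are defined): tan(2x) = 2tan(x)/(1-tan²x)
Yes, this is an identity.

Claim: tan(2x) = 2tan(x)/(1-tan²x).
Reasoning: tan(2x) = sin(2x)/cos(2x) = 2sin(x)cos(x) / (cos²x - sin²x). Divide numerator and denominator by cos²x: 2tan(x) / (1 - tan²x).
So the two sides agree for every real x for which both sides are defined.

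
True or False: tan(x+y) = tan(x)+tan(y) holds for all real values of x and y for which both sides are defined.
False.

Claim: tan(x+y) = tan(x)+tan(y).
Test a specific point where both sides are defined: x = -π/6, y = -π/6.
LHS = tan(x+y) ≈ -1.7321
RHS = tan(x)+tan(y) ≈ -1.1547
Since -1.7321 ≠ -1.1547, the equation fails at this point, so it cannot hold for all real values of x and y for which both sides are defined.
The correct formula is tan(x+y) = (tan(x) + tan(y))/(1 - tan(x)tan(y)).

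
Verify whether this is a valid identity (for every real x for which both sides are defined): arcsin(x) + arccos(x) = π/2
Claim: arcsin(x) + arccos(x) = π/2.
Reasoning: Both sides are defined for -1 ≤ x ≤ 1. Let θ = arcsin(x), so sin θ = x and θ ∈ [-π/2, π/2]. Then cos(π/2 - θ) = sin θ = x and π/2 - θ ∈ [0, π], which is exactly the range of arccos, so arccos(x) = π/2 - θ. Adding: arcsin(x) + arccos(x) = θ + (π/2 - θ) = π/2.
So the two sides agree for every real x for which both sides are defined.

Conclusion: Yes, this is an identity.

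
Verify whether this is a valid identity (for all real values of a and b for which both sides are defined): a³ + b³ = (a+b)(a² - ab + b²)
Yes, this is an identity.

Claim: a³ + b³ = (a+b)(a² - ab + b²).
Reasoning: Expand the right side: (a+b)(a² - ab + b²) = a³ - a²b + ab² + a²b - ab² + b³ = a³ + b³ (the middle terms cancel in pairs).
So the two sides agree for all real values of a and b for which both sides are defined.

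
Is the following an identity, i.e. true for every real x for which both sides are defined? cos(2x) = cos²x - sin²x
Yes, this is an identity.

Claim: cos(2x) = cos²x - sin²x.
Reasoning: Put y = x in the addition formula cos(x+y) = cos(x)cos(y) - sin(x)sin(y): cos(2x) = cos²x - sin²x.
So the two sides agree for every real x for which both sides are defined.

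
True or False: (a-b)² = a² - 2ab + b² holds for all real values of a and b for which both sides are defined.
True.

Claim: (a-b)² = a² - 2ab + b².
Reasoning: Expand: (a-b)² = (a-b)(a-b) = a·a - a·b - b·a + b·b = a² - 2ab + b².
So the two sides agree for all real values of a and b for which both sides are defined.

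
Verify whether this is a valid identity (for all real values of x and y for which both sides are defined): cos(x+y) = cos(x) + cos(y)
Claim: cos(x+y) = cos(x) + cos(y).
Test a specific point where both sides are defined: x = -π/3, y = -π/3.
LHS = cos(x+y) ≈ -0.5000
RHS = cos(x) + cos(y) ≈ 1.0000
Since -0.5000 ≠ 1.0000, the equation fails at this point, so it cannot hold for all real values of x and y for which both sides are defined.
The correct expansion is cos(x+y) = cos(x)cos(y) - sin(x)sin(y); cosine is not additive.

Conclusion: No, this is NOT an identity.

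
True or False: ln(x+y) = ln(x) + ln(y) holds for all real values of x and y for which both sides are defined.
Claim: ln(x+y) = ln(x) + ln(y).
Test a specific point where both sides are defined: x = 2, y = 4.
LHS = ln(x+y) ≈ 1.7918
RHS = ln(x) + ln(y) ≈ 2.0794
Since 1.7918 ≠ 2.0794, the equation fails at this point, so it cannot hold for all real values of x and y for which both sides are defined.
ln(x) + ln(y) = ln(xy), not ln(x+y).

Conclusion: False.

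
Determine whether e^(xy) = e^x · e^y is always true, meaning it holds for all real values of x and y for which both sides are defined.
Claim: e^(xy) = e^x · e^y.
Test a specific point where both sides are defined: x = 1/2, y = 1.
LHS = e^(xy) ≈ 1.6487
RHS = e^x · e^y ≈ 4.4817
Since 1.6487 ≠ 4.4817, the equation fails at this point, so it cannot hold for all real values of x and y for which both sides are defined.
e^x · e^y = e^(x+y), not e^(xy).

Conclusion: No, this is NOT an identity.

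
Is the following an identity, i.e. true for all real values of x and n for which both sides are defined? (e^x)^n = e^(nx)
Claim: (e^x)^n = e^(nx).
Reasoning: e^x is a positive real number, and for a positive base B and real exponent n, B^n = e^(n·ln B). With B = e^x, ln B = x, so (e^x)^n = e^(n·x).
So the two sides agree for all real values of x and n for which both sides are defined.

Conclusion: Yes, this is an identity.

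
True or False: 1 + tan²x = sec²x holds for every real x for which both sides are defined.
True.

Claim: 1 + tan²x = sec²x.
Reasoning: Start from sin²x + cos²x = 1 and divide every term by cos²x (allowed wherever tan x and sec x are defined): tan²x + 1 = 1/cos²x = sec²x.
So the two sides agree for every real x for which both sides are defined.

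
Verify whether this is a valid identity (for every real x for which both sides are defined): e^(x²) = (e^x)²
Claim: e^(x²) = (e^x)².
Test a specific point where both sides are defined: x = 3.
LHS = e^(x²) ≈ 8103.0839
RHS = (e^x)² ≈ 403.4288
Since 8103.0839 ≠ 403.4288, the equation fails at this point, so it cannot hold for every real x for which both sides are defined.
(e^x)² = e^(2x), and 2x ≠ x² in general.

Conclusion: No, this is NOT an identity.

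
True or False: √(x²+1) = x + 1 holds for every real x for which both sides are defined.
Claim: √(x²+1) = x + 1.
Test a specific point where both sides are defined: x = 1/2.
LHS = √(x²+1) ≈ 1.1180
RHS = x + 1 ≈ 1.5000
Since 1.1180 ≠ 1.5000, the equation fails at this point, so it cannot hold for every real x for which both sides are defined.
(x+1)² = x² + 2x + 1 ≠ x² + 1 unless x = 0.

Conclusion: False.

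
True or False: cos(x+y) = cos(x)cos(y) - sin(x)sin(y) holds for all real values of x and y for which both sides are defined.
Claim: cos(x+y) = cos(x)cos(y) - sin(x)sin(y).
Reasoning: By Euler's formula e^(i(x+y)) = e^(ix)·e^(iy) = (cos x + i·sin x)(cos y + i·sin y). The real part of the left side is cos(x+y); the real part of the product is cos(x)cos(y) - sin(x)sin(y) (since i·i = -1).
So the two sides agree for all real values of x and y for which both sides are defined.

Conclusion: True.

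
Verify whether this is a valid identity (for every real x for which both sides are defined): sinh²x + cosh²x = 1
No, this is NOT an identity.

Claim: sinh²x + cosh²x = 1.
Test a specific point where both sides are defined: x = -2.
LHS = sinh²x + cosh²x ≈ 27.3082
RHS = 1 ≈ 1.0000
Since 27.3082 ≠ 1.0000, the equation fails at this point, so it cannot hold for every real x for which both sides are defined.
The correct hyperbolic identity is cosh²x - sinh²x = 1 (a difference); the sum sinh²x + cosh²x equals cosh(2x).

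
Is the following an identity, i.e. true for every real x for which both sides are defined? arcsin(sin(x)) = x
No, this is NOT an identity.

Claim: arcsin(sin(x)) = x.
Test a specific point where both sides are defined: x = π.
LHS = arcsin(sin(x)) ≈ 0.0000
RHS = x ≈ 3.1416
Since 0.0000 ≠ 3.1416, the equation fails at this point, so it cannot hold for every real x for which both sides are defined.
arcsin only returns values in [-π/2, π/2], so arcsin(sin(x)) = x holds only for x in that interval, not for all real x.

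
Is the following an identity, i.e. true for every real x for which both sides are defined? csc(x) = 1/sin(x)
Yes, this is an identity.

Claim: csc(x) = 1/sin(x).
Reasoning: csc(x) is by definition the reciprocal of sin(x), wherever sin(x) ≠ 0.
So the two sides agree for every real x for which both sides are defined.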